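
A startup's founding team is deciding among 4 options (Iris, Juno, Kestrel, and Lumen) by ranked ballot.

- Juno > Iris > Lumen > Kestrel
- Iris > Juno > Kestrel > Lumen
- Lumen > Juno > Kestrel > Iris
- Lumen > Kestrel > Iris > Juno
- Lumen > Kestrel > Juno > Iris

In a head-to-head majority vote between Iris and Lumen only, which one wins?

Lumen

Ballots ranking Iris above Lumen: 2.
Ballots ranking Lumen above Iris: 3.
Lumen wins the head-to-head, 3–2.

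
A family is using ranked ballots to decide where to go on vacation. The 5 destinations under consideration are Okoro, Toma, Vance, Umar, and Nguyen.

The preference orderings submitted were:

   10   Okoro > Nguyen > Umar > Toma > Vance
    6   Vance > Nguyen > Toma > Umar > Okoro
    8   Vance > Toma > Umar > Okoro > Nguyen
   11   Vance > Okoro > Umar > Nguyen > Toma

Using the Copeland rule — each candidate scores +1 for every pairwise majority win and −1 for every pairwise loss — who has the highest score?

Pairwise results:
  Okoro vs Toma: Okoro wins 21–14.
  Okoro vs Vance: Vance wins 25–10.
  Okoro vs Umar: Okoro wins 21–14.
  Okoro vs Nguyen: Okoro wins 29–6.
  Toma vs Vance: Vance wins 25–10.
  Toma vs Umar: Umar wins 21–14.
  Toma vs Nguyen: Nguyen wins 27–8.
  Vance vs Umar: Vance wins 25–10.
  Vance vs Nguyen: Vance wins 25–10.
  Umar vs Nguyen: Umar wins 19–16.
Copeland scores (wins − losses):
  Okoro: 3 − 1 = 2
  Toma: 0 − 4 = -4
  Vance: 4 − 0 = 4
  Umar: 2 − 2 = 0
  Nguyen: 1 − 3 = -2
Vance has the best Copeland score.

Vance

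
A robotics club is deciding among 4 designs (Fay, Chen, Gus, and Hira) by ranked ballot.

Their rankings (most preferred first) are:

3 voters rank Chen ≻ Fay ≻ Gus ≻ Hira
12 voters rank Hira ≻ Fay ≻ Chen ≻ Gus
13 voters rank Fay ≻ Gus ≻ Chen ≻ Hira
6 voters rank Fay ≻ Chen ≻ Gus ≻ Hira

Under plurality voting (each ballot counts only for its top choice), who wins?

Fay

First-place vote totals:
  Fay: 19
  Chen: 3
  Gus: 0
  Hira: 12
Fay has the most first-place votes.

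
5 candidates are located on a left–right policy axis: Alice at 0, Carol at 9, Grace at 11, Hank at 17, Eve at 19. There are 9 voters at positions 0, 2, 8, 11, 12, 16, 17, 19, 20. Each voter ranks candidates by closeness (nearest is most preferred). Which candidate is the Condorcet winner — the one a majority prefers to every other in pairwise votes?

Grace

With single-peaked preferences on a line, the Condorcet winner is the candidate closest to the median voter.
The median voter (position 12) is closest to Grace at 11.
Check: Grace vs Eve — voters closer to Grace: 5 of 9.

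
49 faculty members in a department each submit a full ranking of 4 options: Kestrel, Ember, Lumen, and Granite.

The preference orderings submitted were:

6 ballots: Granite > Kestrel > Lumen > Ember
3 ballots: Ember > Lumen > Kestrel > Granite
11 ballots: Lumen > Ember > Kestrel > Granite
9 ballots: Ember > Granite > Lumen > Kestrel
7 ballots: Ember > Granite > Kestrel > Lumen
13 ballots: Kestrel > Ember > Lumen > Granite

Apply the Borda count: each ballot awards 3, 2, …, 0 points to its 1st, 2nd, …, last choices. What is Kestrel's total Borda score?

72

Borda scores:
  Kestrel: 6·2 + 3·1 + 11·1 + 9·0 + 7·1 + 13·3 = 72
  Ember: 6·0 + 3·3 + 11·2 + 9·3 + 7·3 + 13·2 = 105
  Lumen: 6·1 + 3·2 + 11·3 + 9·1 + 7·0 + 13·1 = 67
  Granite: 6·3 + 3·0 + 11·0 + 9·2 + 7·2 + 13·0 = 50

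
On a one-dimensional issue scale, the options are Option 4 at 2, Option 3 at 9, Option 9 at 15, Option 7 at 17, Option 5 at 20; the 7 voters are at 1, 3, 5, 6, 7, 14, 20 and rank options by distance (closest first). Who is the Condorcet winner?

Option 3

With single-peaked preferences on a line, the Condorcet winner is the candidate closest to the median voter.
The median voter (position 6) is closest to Option 3 at 9.
Check: Option 3 vs Option 4 — voters closer to Option 3: 4 of 7.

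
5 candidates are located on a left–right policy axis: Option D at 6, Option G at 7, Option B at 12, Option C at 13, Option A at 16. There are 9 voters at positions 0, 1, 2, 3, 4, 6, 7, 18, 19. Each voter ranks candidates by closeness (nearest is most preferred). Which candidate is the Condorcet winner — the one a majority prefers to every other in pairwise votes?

Option D

With single-peaked preferences on a line, the Condorcet winner is the candidate closest to the median voter.
The median voter (position 4) is closest to Option D at 6.
Check: Option D vs Option A — voters closer to Option D: 7 of 9.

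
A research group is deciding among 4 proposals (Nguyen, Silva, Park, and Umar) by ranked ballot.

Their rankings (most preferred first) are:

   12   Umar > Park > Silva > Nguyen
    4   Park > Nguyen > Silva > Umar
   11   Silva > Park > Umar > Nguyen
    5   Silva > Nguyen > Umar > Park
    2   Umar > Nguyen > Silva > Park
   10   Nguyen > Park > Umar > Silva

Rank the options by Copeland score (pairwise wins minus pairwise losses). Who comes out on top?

Park

Pairwise results:
  Nguyen vs Silva: Silva wins 28–16.
  Nguyen vs Park: Park wins 27–17.
  Nguyen vs Umar: Umar wins 25–19.
  Silva vs Park: Park wins 26–18.
  Silva vs Umar: Umar wins 24–20.
  Park vs Umar: Park wins 25–19.
Copeland scores (wins − losses):
  Nguyen: 0 − 3 = -3
  Silva: 1 − 2 = -1
  Park: 3 − 0 = 3
  Umar: 2 − 1 = 1
Park has the best Copeland score.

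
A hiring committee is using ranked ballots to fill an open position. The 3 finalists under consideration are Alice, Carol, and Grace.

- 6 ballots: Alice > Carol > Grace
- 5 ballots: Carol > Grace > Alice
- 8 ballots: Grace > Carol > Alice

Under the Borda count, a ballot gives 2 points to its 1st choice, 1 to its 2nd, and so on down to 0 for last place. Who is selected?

Borda scores:
  Alice: 6·2 + 5·0 + 8·0 = 12
  Carol: 6·1 + 5·2 + 8·1 = 24
  Grace: 6·0 + 5·1 + 8·2 = 21
Carol has the highest total.

Carol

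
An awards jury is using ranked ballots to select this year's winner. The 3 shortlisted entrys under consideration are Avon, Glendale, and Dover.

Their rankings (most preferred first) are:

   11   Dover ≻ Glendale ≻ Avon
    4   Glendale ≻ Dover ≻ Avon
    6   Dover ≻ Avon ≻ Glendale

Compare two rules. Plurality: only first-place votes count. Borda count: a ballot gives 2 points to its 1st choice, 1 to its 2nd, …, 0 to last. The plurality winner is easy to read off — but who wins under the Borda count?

Plurality first-place counts: Avon 0, Glendale 4, Dover 17 → Dover.
Borda totals: Avon 6, Glendale 19, Dover 38 → Dover.

Dover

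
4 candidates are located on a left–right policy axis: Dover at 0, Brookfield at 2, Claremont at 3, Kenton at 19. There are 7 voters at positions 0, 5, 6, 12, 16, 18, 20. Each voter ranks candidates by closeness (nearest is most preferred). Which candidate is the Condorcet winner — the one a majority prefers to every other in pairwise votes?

Kenton

With single-peaked preferences on a line, the Condorcet winner is the candidate closest to the median voter.
The median voter (position 12) is closest to Kenton at 19.
Check: Kenton vs Brookfield — voters closer to Kenton: 4 of 7.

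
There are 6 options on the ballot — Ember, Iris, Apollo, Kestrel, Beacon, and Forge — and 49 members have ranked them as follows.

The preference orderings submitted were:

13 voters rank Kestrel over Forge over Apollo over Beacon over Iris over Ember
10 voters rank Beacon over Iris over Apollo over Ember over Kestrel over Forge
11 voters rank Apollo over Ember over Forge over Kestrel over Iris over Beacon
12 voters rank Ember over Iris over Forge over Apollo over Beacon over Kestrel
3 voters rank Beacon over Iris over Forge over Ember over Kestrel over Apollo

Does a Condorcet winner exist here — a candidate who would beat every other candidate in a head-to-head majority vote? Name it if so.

None — there is no Condorcet winner

Head-to-head results (49 voters total):
Ember vs Iris: Iris wins 26–23.
Ember vs Apollo: Apollo wins 34–15.
Ember vs Kestrel: Ember wins 36–13.
Ember vs Beacon: Beacon wins 26–23.
Ember vs Forge: Ember wins 33–16.
Iris vs Apollo: Iris wins 25–24.
Iris vs Kestrel: Iris wins 25–24.
Iris vs Beacon: Beacon wins 26–23.
Iris vs Forge: Iris wins 25–24.
Apollo vs Kestrel: Apollo wins 33–16.
Apollo vs Beacon: Apollo wins 36–13.
Apollo vs Forge: Forge wins 28–21.
Kestrel vs Beacon: Beacon wins 25–24.
Kestrel vs Forge: Forge wins 26–23.
Beacon vs Forge: Forge wins 36–13.
No candidate beats all others: Ember beats Forge beats Apollo beats Ember, a majority cycle.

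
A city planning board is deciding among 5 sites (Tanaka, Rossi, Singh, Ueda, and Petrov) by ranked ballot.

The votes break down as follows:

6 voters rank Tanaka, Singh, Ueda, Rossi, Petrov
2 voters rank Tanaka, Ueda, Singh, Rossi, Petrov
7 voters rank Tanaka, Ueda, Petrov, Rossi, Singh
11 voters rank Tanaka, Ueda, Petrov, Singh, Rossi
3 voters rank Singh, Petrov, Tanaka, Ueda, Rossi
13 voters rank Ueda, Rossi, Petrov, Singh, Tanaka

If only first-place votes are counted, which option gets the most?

First-place vote totals:
  Tanaka: 26
  Rossi: 0
  Singh: 3
  Ueda: 13
  Petrov: 0
Tanaka has the most first-place votes.

Tanaka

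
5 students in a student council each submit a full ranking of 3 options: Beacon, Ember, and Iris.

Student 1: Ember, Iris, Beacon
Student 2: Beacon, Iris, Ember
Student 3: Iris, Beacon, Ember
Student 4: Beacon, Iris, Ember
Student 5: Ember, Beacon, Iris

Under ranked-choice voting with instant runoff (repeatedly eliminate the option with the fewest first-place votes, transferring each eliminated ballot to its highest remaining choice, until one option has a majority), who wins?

Beacon

Round 1: Beacon 2, Ember 2, Iris 1. Iris has the fewest and is eliminated.
Round 2: Beacon 3, Ember 2. Beacon has a majority.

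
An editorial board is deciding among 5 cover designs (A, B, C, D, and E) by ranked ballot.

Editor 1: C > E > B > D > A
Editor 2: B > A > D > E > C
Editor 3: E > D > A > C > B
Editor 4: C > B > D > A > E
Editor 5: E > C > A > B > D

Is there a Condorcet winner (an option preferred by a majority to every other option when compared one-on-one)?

Head-to-head results (5 voters total):
A vs B: B wins 3–2.
A vs C: C wins 3–2.
A vs D: D wins 3–2.
A vs E: E wins 3–2.
B vs C: C wins 4–1.
B vs D: B wins 4–1.
B vs E: E wins 3–2.
C vs D: C wins 3–2.
C vs E: E wins 3–2.
D vs E: E wins 3–2.
E beats each rival — A (3–2), B (3–2), C (3–2), D (3–2) — so E is the Condorcet winner.

Yes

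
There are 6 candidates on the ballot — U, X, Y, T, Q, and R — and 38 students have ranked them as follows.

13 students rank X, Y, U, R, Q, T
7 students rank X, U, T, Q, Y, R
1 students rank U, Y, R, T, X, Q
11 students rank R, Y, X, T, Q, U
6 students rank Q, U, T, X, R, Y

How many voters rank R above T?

25

Ballots ranking R above T: 13+1+11 = 25.
Ballots ranking T above R: 7+6 = 13.
So 25 of 38 voters prefer R to T.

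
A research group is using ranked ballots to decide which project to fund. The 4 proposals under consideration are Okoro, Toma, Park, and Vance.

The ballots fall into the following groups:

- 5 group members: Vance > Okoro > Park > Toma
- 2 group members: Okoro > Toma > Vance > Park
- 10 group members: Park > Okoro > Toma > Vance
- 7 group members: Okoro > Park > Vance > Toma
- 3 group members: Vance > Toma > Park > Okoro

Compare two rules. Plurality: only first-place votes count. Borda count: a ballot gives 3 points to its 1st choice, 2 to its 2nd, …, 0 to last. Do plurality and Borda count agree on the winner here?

No

Plurality first-place counts: Okoro 9, Toma 0, Park 10, Vance 8 → Park.
Borda totals: Okoro 57, Toma 20, Park 52, Vance 33 → Okoro.
The two rules disagree: plurality picks Park, Borda picks Okoro.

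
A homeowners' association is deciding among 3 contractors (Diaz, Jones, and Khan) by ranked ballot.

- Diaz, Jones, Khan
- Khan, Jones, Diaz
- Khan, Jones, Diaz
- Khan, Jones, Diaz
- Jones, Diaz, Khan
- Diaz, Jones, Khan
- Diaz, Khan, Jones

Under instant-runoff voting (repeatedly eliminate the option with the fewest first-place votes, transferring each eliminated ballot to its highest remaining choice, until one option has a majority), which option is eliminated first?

Jones

Round 1: Diaz 3, Khan 3, Jones 1. Jones has the fewest and is eliminated.
Round 2: Diaz 4, Khan 3. Diaz has a majority.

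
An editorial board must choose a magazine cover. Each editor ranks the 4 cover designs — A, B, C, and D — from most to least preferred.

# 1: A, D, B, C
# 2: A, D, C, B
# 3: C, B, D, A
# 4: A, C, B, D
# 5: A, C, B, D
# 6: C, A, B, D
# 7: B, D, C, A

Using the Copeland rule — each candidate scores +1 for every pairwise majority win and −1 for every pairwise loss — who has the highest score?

A

Pairwise results:
  A vs B: A wins 5–2.
  A vs C: A wins 4–3.
  A vs D: A wins 5–2.
  B vs C: C wins 5–2.
  B vs D: B wins 5–2.
  C vs D: C wins 4–3.
Copeland scores (wins − losses):
  A: 3 − 0 = 3
  B: 1 − 2 = -1
  C: 2 − 1 = 1
  D: 0 − 3 = -3
A has the best Copeland score.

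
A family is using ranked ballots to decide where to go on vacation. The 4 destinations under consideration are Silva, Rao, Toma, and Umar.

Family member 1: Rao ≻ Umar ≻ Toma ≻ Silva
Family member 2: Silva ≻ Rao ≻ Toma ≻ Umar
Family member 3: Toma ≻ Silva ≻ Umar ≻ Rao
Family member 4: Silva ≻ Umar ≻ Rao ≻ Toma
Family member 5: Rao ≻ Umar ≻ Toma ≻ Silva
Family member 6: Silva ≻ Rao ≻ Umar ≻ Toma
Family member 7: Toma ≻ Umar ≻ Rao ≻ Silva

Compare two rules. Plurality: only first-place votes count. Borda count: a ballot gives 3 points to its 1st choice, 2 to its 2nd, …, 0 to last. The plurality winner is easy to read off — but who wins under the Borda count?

Rao

Plurality first-place counts: Silva 3, Rao 2, Toma 2, Umar 0 → Silva.
Borda totals: Silva 11, Rao 12, Toma 9, Umar 10 → Rao.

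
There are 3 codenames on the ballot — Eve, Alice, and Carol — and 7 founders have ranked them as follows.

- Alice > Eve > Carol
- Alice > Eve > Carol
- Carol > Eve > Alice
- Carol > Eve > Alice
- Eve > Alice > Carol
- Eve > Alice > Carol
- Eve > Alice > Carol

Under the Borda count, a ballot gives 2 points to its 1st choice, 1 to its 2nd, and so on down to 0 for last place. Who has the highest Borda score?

Borda scores:
  Eve: 1 + 1 + 1 + 1 + 2 + 2 + 2 = 10
  Alice: 2 + 2 + 0 + 0 + 1 + 1 + 1 = 7
  Carol: 0 + 0 + 2 + 2 + 0 + 0 + 0 = 4
Eve has the highest total.

Eve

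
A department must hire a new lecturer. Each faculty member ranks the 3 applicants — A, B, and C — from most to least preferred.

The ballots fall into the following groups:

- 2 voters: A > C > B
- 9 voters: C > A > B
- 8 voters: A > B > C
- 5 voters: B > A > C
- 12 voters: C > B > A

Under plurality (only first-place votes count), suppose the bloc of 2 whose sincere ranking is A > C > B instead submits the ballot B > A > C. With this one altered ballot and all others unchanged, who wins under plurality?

C

First-place totals with the altered ballot: A 8, B 7, C 21.
The winner is unchanged: still C.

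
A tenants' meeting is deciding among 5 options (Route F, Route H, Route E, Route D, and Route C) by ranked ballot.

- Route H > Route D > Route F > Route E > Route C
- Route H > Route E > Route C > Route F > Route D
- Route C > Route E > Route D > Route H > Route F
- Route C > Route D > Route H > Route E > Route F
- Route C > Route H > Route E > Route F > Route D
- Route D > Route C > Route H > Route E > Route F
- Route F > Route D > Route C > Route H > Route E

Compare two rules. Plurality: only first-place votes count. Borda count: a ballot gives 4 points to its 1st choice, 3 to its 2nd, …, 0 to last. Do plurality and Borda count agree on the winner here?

Plurality first-place counts: Route F 1, Route H 2, Route E 0, Route D 1, Route C 3 → Route C.
Borda totals: Route F 8, Route H 17, Route E 11, Route D 15, Route C 19 → Route C.
The two rules agree on Route C.

Yes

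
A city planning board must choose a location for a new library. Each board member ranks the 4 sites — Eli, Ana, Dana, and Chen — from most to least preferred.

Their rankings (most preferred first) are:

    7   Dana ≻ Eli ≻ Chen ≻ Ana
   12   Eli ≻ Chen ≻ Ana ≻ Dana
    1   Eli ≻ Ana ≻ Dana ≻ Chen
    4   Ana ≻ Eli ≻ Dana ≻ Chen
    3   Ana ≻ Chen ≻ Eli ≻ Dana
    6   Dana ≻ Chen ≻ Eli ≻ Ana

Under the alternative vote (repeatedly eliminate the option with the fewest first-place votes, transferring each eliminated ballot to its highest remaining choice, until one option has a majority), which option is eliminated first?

Round 1: Eli 13, Dana 13, Ana 7, Chen 0. Chen has the fewest and is eliminated.
Round 2: Eli 13, Dana 13, Ana 7. Ana has the fewest and is eliminated.
Round 3: Eli 20, Dana 13. Eli has a majority.

Chen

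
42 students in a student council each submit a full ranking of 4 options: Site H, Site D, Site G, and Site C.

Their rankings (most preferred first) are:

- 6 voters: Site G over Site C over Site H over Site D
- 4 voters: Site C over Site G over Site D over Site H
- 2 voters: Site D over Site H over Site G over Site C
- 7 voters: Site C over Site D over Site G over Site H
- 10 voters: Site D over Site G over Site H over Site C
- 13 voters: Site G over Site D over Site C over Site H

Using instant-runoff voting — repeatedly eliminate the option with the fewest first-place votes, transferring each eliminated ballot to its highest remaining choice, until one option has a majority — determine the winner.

Site G

Round 1: Site G 19, Site D 12, Site C 11, Site H 0. Site H has the fewest and is eliminated.
Round 2: Site G 19, Site D 12, Site C 11. Site C has the fewest and is eliminated.
Round 3: Site G 23, Site D 19. Site G has a majority.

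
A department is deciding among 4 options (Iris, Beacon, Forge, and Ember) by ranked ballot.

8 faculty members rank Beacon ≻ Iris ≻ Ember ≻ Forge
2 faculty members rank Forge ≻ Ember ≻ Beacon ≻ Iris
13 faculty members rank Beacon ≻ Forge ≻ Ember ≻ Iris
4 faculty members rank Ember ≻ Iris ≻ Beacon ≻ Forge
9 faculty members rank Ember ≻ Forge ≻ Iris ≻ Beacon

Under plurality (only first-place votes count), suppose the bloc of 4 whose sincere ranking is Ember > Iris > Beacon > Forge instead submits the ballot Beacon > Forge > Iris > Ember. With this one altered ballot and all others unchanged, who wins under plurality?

First-place totals with the altered ballot: Iris 0, Beacon 25, Forge 2, Ember 9.
The winner is unchanged: still Beacon.

Beacon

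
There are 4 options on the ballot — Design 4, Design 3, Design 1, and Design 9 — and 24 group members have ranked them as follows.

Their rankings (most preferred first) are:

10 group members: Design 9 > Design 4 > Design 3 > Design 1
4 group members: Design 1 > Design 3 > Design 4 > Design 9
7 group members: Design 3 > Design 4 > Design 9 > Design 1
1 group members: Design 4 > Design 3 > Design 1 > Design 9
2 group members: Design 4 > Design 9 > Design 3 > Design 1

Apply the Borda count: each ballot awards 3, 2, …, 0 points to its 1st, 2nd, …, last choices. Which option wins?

Borda scores:
  Design 4: 10·2 + 4·1 + 7·2 + 3 + 2·3 = 47
  Design 3: 10·1 + 4·2 + 7·3 + 2 + 2·1 = 43
  Design 1: 10·0 + 4·3 + 7·0 + 1 + 2·0 = 13
  Design 9: 10·3 + 4·0 + 7·1 + 0 + 2·2 = 41
Design 4 has the highest total.

Design 4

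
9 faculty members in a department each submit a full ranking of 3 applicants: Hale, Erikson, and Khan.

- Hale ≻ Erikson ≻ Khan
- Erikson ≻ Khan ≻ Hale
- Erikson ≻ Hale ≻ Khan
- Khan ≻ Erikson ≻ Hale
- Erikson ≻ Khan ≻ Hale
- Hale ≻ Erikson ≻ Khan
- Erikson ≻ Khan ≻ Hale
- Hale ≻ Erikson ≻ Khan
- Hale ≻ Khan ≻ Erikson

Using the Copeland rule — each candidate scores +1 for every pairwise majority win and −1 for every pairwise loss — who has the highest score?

Erikson

Pairwise results:
  Hale vs Erikson: Erikson wins 5–4.
  Hale vs Khan: Hale wins 5–4.
  Erikson vs Khan: Erikson wins 7–2.
Copeland scores (wins − losses):
  Hale: 1 − 1 = 0
  Erikson: 2 − 0 = 2
  Khan: 0 − 2 = -2
Erikson has the best Copeland score.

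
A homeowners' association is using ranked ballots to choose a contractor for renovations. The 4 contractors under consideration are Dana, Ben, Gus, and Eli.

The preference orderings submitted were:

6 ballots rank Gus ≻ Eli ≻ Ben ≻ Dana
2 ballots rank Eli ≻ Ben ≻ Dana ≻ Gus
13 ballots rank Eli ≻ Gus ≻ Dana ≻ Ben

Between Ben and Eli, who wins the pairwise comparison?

Eli

Ballots ranking Ben above Eli: 0.
Ballots ranking Eli above Ben: 6+2+13 = 21.
Eli wins the head-to-head, 21–0.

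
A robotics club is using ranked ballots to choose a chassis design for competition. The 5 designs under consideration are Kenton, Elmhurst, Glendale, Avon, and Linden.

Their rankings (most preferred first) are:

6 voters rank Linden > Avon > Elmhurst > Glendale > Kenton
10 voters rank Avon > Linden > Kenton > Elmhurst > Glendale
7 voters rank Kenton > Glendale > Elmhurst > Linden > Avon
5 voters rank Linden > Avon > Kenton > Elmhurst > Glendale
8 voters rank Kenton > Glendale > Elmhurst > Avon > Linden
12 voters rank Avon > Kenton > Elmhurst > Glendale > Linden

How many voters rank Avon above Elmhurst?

33

Ballots ranking Avon above Elmhurst: 6+10+5+12 = 33.
Ballots ranking Elmhurst above Avon: 7+8 = 15.
So 33 of 48 voters prefer Avon to Elmhurst.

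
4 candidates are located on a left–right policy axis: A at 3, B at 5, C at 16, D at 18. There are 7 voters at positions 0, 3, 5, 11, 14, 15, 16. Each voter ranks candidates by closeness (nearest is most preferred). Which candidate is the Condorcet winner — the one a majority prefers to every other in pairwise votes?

With single-peaked preferences on a line, the Condorcet winner is the candidate closest to the median voter.
The median voter (position 11) is closest to C at 16.
Check: C vs D — voters closer to C: 7 of 7.

C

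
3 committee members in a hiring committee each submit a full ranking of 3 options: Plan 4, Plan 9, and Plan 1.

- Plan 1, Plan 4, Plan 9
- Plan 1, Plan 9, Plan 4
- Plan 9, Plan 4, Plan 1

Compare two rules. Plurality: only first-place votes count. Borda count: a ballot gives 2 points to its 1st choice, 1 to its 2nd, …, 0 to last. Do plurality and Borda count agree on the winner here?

Yes

Plurality first-place counts: Plan 4 0, Plan 9 1, Plan 1 2 → Plan 1.
Borda totals: Plan 4 2, Plan 9 3, Plan 1 4 → Plan 1.
The two rules agree on Plan 1.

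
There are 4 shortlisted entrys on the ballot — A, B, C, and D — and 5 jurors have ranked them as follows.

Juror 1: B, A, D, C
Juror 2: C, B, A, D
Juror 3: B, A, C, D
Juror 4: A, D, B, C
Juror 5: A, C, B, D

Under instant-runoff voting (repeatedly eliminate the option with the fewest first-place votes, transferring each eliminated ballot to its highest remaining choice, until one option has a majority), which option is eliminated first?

D

Round 1: A 2, B 2, C 1, D 0. D has the fewest and is eliminated.
Round 2: A 2, B 2, C 1. C has the fewest and is eliminated.
Round 3: B 3, A 2. B has a majority.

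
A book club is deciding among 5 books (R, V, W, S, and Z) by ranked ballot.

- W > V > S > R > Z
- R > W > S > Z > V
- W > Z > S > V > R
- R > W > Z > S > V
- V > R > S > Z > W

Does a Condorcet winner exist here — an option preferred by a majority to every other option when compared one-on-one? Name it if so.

Head-to-head results (5 voters total):
R vs V: V wins 3–2.
R vs W: R wins 3–2.
R vs S: R wins 3–2.
R vs Z: R wins 4–1.
V vs W: W wins 4–1.
V vs S: S wins 3–2.
V vs Z: Z wins 3–2.
W vs S: W wins 4–1.
W vs Z: W wins 4–1.
S vs Z: S wins 3–2.
No candidate beats all others: R beats W beats V beats R, a majority cycle.

There is no Condorcet winner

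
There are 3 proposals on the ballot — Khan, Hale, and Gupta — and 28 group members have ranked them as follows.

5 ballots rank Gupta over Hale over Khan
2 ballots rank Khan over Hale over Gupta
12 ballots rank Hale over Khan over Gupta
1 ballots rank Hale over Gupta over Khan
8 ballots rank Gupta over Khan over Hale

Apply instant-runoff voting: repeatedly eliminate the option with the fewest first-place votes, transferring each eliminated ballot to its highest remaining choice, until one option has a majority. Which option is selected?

Round 1: Hale 13, Gupta 13, Khan 2. Khan has the fewest and is eliminated.
Round 2: Hale 15, Gupta 13. Hale has a majority.

Hale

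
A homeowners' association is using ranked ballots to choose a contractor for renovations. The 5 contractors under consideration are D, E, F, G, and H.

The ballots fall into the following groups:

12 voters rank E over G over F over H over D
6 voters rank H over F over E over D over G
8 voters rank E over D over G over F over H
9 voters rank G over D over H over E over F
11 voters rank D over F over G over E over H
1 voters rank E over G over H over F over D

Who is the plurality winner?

First-place vote totals:
  D: 11
  E: 21
  F: 0
  G: 9
  H: 6
E has the most first-place votes.

E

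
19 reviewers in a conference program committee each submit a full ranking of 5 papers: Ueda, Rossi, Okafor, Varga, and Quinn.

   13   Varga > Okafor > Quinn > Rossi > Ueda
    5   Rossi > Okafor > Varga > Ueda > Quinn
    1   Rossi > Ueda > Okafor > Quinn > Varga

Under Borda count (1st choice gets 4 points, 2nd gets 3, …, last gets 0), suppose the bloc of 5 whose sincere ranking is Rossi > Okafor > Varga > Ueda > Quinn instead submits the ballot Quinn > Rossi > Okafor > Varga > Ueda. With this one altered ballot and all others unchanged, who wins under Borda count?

Borda totals with the altered ballot: Ueda 3, Rossi 32, Okafor 51, Varga 57, Quinn 47.
The winner is unchanged: still Varga.

Varga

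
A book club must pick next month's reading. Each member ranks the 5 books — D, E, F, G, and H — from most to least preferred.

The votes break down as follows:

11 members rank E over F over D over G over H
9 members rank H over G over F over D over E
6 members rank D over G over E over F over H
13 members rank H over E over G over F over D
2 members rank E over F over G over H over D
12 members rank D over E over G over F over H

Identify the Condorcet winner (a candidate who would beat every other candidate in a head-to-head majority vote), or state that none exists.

None — there is no Condorcet winner

Head-to-head results (53 voters total):
D vs E: D wins 27–26.
D vs F: F wins 35–18.
D vs G: D wins 29–24.
D vs H: D wins 29–24.
E vs F: E wins 44–9.
E vs G: E wins 38–15.
E vs H: E wins 31–22.
F vs G: G wins 40–13.
F vs H: F wins 31–22.
G vs H: G wins 31–22.
No candidate beats all others: D beats E beats F beats D, a majority cycle.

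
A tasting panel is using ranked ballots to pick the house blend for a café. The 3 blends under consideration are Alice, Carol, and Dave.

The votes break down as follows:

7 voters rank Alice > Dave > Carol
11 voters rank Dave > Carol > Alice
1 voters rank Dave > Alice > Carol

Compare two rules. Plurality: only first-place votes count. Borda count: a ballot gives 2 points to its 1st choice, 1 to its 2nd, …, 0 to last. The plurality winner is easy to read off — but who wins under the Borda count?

Dave

Plurality first-place counts: Alice 7, Carol 0, Dave 12 → Dave.
Borda totals: Alice 15, Carol 11, Dave 31 → Dave.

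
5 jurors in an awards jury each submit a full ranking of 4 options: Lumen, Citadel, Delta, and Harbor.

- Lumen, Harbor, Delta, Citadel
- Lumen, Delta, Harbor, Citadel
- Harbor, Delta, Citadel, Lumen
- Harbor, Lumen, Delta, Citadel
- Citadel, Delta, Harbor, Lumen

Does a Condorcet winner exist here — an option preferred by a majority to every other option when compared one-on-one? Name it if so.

Harbor

Head-to-head results (5 voters total):
Lumen vs Citadel: Lumen wins 3–2.
Lumen vs Delta: Lumen wins 3–2.
Lumen vs Harbor: Harbor wins 3–2.
Citadel vs Delta: Delta wins 4–1.
Citadel vs Harbor: Harbor wins 4–1.
Delta vs Harbor: Harbor wins 3–2.
Harbor beats each rival — Lumen (3–2), Citadel (4–1), Delta (3–2) — so Harbor is the Condorcet winner.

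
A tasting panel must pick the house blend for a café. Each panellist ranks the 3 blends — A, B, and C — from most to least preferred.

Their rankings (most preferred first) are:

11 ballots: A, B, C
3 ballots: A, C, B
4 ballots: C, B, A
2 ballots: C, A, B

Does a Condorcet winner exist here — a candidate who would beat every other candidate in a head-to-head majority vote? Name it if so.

A

Head-to-head results (20 voters total):
A vs B: A wins 16–4.
A vs C: A wins 14–6.
B vs C: B wins 11–9.
A beats each rival — B (16–4), C (14–6) — so A is the Condorcet winner.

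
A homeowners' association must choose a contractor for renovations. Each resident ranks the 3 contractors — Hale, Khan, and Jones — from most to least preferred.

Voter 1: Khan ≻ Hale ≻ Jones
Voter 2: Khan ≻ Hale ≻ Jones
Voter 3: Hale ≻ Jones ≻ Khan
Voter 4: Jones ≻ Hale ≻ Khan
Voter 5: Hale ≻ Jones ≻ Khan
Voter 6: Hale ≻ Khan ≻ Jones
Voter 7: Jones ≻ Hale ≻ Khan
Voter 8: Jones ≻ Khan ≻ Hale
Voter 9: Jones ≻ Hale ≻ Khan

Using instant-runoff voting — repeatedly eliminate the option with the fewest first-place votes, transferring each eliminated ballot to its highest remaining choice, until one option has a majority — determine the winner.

Round 1: Jones 4, Hale 3, Khan 2. Khan has the fewest and is eliminated.
Round 2: Hale 5, Jones 4. Hale has a majority.

Hale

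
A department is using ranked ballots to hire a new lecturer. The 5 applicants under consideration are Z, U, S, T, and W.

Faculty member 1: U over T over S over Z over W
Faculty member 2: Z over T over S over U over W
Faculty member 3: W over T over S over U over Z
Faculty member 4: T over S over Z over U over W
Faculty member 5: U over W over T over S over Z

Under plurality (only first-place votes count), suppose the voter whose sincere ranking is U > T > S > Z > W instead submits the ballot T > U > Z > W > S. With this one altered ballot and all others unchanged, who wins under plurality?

First-place totals with the altered ballot: Z 1, U 1, S 0, T 2, W 1.
The switch changes the winner from U to T.

T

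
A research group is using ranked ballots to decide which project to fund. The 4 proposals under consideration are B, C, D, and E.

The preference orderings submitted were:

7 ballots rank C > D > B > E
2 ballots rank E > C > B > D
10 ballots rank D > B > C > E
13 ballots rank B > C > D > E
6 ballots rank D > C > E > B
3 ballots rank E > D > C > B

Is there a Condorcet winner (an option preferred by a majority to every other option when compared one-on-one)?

Head-to-head results (41 voters total):
B vs C: B wins 23–18.
B vs D: D wins 26–15.
B vs E: B wins 30–11.
C vs D: C wins 22–19.
C vs E: C wins 36–5.
D vs E: D wins 36–5.
No candidate beats all others: B beats C beats D beats B, a majority cycle.

No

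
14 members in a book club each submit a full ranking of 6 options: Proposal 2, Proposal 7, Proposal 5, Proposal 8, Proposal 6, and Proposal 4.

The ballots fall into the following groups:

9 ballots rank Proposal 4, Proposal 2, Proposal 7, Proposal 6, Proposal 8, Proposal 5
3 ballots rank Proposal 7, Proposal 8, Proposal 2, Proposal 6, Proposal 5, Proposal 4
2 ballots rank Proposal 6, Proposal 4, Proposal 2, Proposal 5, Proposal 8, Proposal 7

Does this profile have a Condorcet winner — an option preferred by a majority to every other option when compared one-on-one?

Yes

Head-to-head results (14 voters total):
Proposal 2 vs Proposal 7: Proposal 2 wins 11–3.
Proposal 2 vs Proposal 5: Proposal 2 wins 14–0.
Proposal 2 vs Proposal 8: Proposal 2 wins 11–3.
Proposal 2 vs Proposal 6: Proposal 2 wins 12–2.
Proposal 2 vs Proposal 4: Proposal 4 wins 11–3.
Proposal 7 vs Proposal 5: Proposal 7 wins 12–2.
Proposal 7 vs Proposal 8: Proposal 7 wins 12–2.
Proposal 7 vs Proposal 6: Proposal 7 wins 12–2.
Proposal 7 vs Proposal 4: Proposal 4 wins 11–3.
Proposal 5 vs Proposal 8: Proposal 8 wins 12–2.
Proposal 5 vs Proposal 6: Proposal 6 wins 14–0.
Proposal 5 vs Proposal 4: Proposal 4 wins 11–3.
Proposal 8 vs Proposal 6: Proposal 6 wins 11–3.
Proposal 8 vs Proposal 4: Proposal 4 wins 11–3.
Proposal 6 vs Proposal 4: Proposal 4 wins 9–5.
Proposal 4 beats each rival — Proposal 2 (11–3), Proposal 7 (11–3), Proposal 5 (11–3), Proposal 8 (11–3), Proposal 6 (9–5) — so Proposal 4 is the Condorcet winner.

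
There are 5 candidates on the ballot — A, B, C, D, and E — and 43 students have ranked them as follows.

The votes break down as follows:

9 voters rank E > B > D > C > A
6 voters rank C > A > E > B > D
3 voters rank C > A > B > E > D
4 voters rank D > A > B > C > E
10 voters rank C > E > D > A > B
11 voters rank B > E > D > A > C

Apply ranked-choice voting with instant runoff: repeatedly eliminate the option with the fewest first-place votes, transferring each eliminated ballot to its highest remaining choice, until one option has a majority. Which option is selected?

Round 1: C 19, B 11, E 9, D 4, A 0. A has the fewest and is eliminated.
Round 2: C 19, B 11, E 9, D 4. D has the fewest and is eliminated.
Round 3: C 19, B 15, E 9. E has the fewest and is eliminated.
Round 4: B 24, C 19. B has a majority.

B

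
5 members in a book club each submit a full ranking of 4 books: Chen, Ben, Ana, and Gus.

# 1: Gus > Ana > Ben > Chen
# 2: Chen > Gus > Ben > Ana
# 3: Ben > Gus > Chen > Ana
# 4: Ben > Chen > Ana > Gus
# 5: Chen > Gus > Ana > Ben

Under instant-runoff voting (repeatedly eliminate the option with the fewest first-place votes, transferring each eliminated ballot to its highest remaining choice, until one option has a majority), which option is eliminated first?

Ana

Round 1: Chen 2, Ben 2, Gus 1, Ana 0. Ana has the fewest and is eliminated.
Round 2: Chen 2, Ben 2, Gus 1. Gus has the fewest and is eliminated.
Round 3: Ben 3, Chen 2. Ben has a majority.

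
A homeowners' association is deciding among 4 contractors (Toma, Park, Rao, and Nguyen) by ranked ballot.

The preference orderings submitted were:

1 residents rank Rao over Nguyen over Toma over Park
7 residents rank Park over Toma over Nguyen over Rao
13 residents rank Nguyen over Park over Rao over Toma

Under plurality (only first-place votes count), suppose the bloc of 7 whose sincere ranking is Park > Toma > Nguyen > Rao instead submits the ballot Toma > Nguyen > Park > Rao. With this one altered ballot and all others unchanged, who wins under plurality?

First-place totals with the altered ballot: Toma 7, Park 0, Rao 1, Nguyen 13.
The winner is unchanged: still Nguyen.

Nguyen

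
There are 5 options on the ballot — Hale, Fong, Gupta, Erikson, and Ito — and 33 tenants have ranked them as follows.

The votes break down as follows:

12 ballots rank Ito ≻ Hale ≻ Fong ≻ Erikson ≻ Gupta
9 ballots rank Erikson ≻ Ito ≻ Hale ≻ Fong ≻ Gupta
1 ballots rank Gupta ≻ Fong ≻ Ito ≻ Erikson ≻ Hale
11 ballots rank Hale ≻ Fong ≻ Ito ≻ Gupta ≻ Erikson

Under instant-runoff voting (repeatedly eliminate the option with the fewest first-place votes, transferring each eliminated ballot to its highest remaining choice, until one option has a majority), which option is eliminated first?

Fong

Round 1: Ito 12, Hale 11, Erikson 9, Gupta 1, Fong 0. Fong has the fewest and is eliminated.
Round 2: Ito 12, Hale 11, Erikson 9, Gupta 1. Gupta has the fewest and is eliminated.
Round 3: Ito 13, Hale 11, Erikson 9. Erikson has the fewest and is eliminated.
Round 4: Ito 22, Hale 11. Ito has a majority.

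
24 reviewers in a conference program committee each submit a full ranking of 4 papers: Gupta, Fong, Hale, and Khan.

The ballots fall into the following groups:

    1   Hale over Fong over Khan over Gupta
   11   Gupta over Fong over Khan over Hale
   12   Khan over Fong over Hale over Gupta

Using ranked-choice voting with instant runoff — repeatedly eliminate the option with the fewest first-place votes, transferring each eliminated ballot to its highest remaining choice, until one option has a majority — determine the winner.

Khan

Round 1: Khan 12, Gupta 11, Hale 1, Fong 0. Fong has the fewest and is eliminated.
Round 2: Khan 12, Gupta 11, Hale 1. Hale has the fewest and is eliminated.
Round 3: Khan 13, Gupta 11. Khan has a majority.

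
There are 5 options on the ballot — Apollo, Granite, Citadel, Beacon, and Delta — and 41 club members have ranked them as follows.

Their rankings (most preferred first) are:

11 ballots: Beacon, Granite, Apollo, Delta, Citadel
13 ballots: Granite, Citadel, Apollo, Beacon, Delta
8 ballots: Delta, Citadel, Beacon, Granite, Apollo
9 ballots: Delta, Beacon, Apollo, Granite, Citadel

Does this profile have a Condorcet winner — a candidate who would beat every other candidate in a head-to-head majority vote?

No

Head-to-head results (41 voters total):
Apollo vs Granite: Granite wins 32–9.
Apollo vs Citadel: Citadel wins 21–20.
Apollo vs Beacon: Beacon wins 28–13.
Apollo vs Delta: Apollo wins 24–17.
Granite vs Citadel: Granite wins 33–8.
Granite vs Beacon: Beacon wins 28–13.
Granite vs Delta: Granite wins 24–17.
Citadel vs Beacon: Citadel wins 21–20.
Citadel vs Delta: Delta wins 28–13.
Beacon vs Delta: Beacon wins 24–17.
No candidate beats all others: Apollo beats Delta beats Citadel beats Apollo, a majority cycle.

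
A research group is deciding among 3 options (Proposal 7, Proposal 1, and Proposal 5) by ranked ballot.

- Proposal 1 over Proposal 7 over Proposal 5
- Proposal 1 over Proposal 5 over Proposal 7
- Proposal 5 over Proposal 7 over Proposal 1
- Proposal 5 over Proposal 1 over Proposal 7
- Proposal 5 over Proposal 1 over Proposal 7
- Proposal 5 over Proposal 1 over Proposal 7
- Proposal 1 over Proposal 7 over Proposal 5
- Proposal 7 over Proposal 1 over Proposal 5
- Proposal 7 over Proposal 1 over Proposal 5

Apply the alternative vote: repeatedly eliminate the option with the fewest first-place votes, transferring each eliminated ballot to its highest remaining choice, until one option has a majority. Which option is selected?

Round 1: Proposal 5 4, Proposal 1 3, Proposal 7 2. Proposal 7 has the fewest and is eliminated.
Round 2: Proposal 1 5, Proposal 5 4. Proposal 1 has a majority.

Proposal 1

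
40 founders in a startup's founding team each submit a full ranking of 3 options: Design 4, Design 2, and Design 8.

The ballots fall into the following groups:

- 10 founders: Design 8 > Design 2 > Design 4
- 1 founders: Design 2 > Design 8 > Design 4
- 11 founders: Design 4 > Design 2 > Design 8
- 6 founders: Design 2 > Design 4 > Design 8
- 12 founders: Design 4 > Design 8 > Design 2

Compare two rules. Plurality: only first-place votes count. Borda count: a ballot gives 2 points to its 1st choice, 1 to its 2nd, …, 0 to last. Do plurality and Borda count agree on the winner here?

Yes

Plurality first-place counts: Design 4 23, Design 2 7, Design 8 10 → Design 4.
Borda totals: Design 4 52, Design 2 35, Design 8 33 → Design 4.
The two rules agree on Design 4.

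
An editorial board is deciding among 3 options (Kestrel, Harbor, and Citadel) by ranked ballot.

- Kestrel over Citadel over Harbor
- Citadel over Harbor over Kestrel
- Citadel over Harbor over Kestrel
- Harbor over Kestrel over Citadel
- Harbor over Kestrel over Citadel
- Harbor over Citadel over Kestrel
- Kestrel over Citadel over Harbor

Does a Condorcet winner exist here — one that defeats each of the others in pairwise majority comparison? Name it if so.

Head-to-head results (7 voters total):
Kestrel vs Harbor: Harbor wins 5–2.
Kestrel vs Citadel: Kestrel wins 4–3.
Harbor vs Citadel: Citadel wins 4–3.
No candidate beats all others: Kestrel beats Citadel beats Harbor beats Kestrel, a majority cycle.

No Condorcet winner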